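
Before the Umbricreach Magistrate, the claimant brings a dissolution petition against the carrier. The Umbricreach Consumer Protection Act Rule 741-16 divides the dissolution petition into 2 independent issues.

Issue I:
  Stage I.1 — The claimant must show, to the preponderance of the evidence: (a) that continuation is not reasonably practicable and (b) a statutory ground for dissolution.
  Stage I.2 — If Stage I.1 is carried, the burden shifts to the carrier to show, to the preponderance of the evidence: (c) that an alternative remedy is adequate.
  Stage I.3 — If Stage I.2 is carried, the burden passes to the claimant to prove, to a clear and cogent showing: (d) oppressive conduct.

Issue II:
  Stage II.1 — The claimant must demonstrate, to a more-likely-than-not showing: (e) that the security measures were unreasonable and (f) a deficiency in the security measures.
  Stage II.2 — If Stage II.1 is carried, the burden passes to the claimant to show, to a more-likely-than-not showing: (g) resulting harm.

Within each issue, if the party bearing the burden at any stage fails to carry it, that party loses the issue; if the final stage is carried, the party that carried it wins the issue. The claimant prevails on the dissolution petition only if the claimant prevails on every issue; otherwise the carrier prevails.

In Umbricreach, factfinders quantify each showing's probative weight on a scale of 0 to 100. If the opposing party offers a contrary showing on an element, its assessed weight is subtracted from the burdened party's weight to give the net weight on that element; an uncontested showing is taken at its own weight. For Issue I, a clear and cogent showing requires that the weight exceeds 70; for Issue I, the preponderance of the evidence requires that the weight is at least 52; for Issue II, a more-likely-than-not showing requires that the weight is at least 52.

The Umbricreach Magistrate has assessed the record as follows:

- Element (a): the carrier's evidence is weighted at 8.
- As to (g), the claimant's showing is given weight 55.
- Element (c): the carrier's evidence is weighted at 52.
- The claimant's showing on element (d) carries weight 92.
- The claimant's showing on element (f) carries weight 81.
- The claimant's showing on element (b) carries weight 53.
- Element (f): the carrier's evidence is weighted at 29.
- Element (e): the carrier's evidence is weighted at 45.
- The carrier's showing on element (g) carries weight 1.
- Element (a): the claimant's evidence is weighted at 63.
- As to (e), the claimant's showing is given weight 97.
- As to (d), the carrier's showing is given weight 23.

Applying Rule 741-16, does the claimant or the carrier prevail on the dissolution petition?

carrier

— Issue I —
Stage I.1 — burden on claimant; standard: the preponderance of the evidence (weight is at least 52).
    (a): 63 − 8 = 55 ≥ 52 [met]
    (b): 53 ≥ 52 [met]
  Stage I.1 is satisfied; the onus moves to the carrier.
Stage I.2 — burden on carrier; standard: the preponderance of the evidence (weight is at least 52).
    (c): 52 ≥ 52 [met]
  Stage I.2 carried; the burden shifts to the claimant.
Stage I.3 — burden on claimant; standard: a clear and cogent showing (weight exceeds 70).
    (d): 92 − 23 = 69 ≤ 70 [not met]
  The claimant does not carry Stage I.3.
The analysis ends at Stage I.3; the carrier prevails on this issue.
— Issue II —
Stage II.1 (claimant, a more-likely-than-not showing, weight is at least 52): (e) net 97−45=52 ≥ 52 — meets; (f) net 81−29=52 ≥ 52 — meets.
  Stage II.1 is satisfied; the claimant continues to bear the burden.
Stage II.2 (claimant, a more-likely-than-not showing, weight is at least 52): (g) net 55−1=54 ≥ 52 — meets.
  Stage II.2 carried; the final stage is satisfied.
Every stage carried; the claimant prevails on this issue.
Per-issue: Issue I → carrier; Issue II → claimant. The claimant must prevail on every issue; overall, the carrier prevails.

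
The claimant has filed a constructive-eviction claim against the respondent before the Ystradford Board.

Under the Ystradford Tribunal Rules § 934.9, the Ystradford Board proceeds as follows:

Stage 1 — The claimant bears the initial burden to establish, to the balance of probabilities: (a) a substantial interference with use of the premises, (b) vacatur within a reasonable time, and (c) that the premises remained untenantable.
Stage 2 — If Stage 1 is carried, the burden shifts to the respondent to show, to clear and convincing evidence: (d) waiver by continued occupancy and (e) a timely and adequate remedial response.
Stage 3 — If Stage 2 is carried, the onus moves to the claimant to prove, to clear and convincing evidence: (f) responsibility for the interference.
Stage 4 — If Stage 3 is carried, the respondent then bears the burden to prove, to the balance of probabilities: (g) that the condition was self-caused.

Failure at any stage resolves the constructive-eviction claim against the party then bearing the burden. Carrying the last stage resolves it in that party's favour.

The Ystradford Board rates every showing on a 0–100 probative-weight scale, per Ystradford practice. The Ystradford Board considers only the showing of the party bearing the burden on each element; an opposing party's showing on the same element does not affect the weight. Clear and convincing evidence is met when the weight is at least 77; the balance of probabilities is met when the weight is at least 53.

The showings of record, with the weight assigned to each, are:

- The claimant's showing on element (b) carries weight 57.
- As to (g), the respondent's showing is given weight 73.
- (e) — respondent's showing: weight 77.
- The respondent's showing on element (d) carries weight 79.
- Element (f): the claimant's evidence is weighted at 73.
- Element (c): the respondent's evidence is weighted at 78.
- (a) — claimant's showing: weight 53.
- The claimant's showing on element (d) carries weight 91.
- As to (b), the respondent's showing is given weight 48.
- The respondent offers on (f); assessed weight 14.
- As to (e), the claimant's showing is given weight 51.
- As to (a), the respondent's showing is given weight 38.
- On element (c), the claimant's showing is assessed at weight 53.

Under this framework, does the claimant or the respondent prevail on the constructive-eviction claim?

respondent

Stage 1 (claimant, the balance of probabilities, weight is at least 53): (a) 53 (respondent's 38 disregarded) ≥ 53 — meets; (b) 57 (respondent's 48 disregarded) ≥ 53 — meets; (c) 53 (respondent's 78 disregarded) ≥ 53 — meets.
  Stage 1 carried; the burden shifts to the respondent.
Stage 2 (respondent, clear and convincing evidence, weight is at least 77): (d) 79 (claimant's 91 disregarded) ≥ 77 — meets; (e) 77 (claimant's 51 disregarded) ≥ 77 — meets.
  Stage 2 carried; the burden shifts to the claimant.
Stage 3 (claimant, clear and convincing evidence, weight is at least 77): (f) 73 (respondent's 14 disregarded) < 77 — fails.
  The claimant does not carry Stage 3.
The analysis ends at Stage 3; the respondent prevails.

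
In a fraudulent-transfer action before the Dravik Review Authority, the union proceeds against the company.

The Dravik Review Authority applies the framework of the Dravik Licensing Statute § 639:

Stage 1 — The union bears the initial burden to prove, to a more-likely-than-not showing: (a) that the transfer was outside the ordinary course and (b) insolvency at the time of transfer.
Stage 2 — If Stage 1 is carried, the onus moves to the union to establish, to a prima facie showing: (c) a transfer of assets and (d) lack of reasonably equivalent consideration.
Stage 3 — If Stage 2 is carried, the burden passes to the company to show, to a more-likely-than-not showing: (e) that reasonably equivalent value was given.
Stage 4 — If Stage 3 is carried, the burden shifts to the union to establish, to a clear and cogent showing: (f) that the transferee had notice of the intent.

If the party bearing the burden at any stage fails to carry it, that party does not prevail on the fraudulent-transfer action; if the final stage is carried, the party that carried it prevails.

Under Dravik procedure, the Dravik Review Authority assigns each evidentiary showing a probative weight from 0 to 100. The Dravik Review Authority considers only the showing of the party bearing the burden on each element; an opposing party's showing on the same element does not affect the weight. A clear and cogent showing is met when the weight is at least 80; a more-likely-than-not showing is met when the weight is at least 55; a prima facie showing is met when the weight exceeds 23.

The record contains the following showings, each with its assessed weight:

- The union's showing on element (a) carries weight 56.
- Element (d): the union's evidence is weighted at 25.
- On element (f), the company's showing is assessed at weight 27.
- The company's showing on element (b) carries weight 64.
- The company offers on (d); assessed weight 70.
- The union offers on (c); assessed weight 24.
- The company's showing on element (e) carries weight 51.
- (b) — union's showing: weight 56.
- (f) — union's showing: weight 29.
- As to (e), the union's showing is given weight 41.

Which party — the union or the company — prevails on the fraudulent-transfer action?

union

Stage 1 (union, a more-likely-than-not showing, weight is at least 55): (a) 56 ≥ 55 — meets; (b) 56 (company's 64 disregarded) ≥ 55 — meets.
  All elements met. The union retains the burden for Stage 2.
Stage 2 (union, a prima facie showing, weight exceeds 23): (c) 24 > 23 — meets; (d) 25 (company's 70 disregarded) > 23 — meets.
  All elements met. The burden passes to the company.
Stage 3 (company, a more-likely-than-not showing, weight is at least 55): (e) 51 (union's 41 disregarded) < 55 — fails.
  Not every element is met, so the company fails to carry Stage 3.
The analysis ends at Stage 3; the union prevails.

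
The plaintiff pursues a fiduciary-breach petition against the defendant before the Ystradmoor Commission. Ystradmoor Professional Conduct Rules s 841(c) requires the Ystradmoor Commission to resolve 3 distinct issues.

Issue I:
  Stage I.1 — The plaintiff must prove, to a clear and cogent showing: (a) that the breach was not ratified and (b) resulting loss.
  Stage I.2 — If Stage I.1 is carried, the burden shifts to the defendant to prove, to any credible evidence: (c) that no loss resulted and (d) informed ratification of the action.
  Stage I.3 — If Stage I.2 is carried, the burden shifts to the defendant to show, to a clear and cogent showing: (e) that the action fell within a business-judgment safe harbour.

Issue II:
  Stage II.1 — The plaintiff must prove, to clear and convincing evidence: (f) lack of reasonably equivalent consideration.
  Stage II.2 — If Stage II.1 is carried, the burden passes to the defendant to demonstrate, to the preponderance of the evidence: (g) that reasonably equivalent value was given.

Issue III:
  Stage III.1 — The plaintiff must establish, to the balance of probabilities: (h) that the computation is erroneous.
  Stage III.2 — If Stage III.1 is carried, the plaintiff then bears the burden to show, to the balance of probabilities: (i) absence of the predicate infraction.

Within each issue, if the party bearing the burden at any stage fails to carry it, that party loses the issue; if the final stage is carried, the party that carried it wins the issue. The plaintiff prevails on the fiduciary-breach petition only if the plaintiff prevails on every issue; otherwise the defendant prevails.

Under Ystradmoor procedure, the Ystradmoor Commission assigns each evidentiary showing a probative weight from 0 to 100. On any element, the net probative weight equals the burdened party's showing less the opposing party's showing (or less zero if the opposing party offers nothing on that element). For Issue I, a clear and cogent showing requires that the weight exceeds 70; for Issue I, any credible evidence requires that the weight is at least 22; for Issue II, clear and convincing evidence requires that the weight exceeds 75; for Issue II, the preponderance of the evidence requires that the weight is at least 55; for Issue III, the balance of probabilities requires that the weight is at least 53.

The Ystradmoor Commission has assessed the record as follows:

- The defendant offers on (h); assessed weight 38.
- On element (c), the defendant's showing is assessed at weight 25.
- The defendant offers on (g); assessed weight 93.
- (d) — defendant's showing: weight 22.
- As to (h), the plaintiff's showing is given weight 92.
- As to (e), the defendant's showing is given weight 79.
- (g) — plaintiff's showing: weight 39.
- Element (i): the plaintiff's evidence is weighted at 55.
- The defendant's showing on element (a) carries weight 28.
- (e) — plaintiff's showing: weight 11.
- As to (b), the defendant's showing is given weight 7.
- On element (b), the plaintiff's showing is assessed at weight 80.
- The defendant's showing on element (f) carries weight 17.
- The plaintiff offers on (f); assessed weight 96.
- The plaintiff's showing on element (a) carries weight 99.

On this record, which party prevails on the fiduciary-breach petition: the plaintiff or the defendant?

plaintiff

— Issue I —
Stage I.1 (plaintiff, a clear and cogent showing, weight exceeds 70): (a) net 99−28=71 > 70 — meets; (b) net 80−7=73 > 70 — meets.
  Stage I.1 is satisfied; the onus moves to the defendant.
Stage I.2 (defendant, any credible evidence, weight is at least 22): (c) 25 ≥ 22 — meets; (d) 22 ≥ 22 — meets.
  Stage I.2 carried; the burden remains with the defendant.
Stage I.3 (defendant, a clear and cogent showing, weight exceeds 70): (e) net 79−11=68 ≤ 70 — fails.
  Not every element is met, so the defendant fails to carry Stage I.3.
So the plaintiff prevails on this issue.
— Issue II —
At Stage II.1 the plaintiff must meet clear and convincing evidence (weight exceeds 75): on (f) the weight is 96 less the opposing 17 gives net 79, which does exceed 75, so (f) meets the standard.
  All elements met. The burden passes to the defendant.
At Stage II.2 the defendant must meet the preponderance of the evidence (weight is at least 55): on (g) the weight is 93 less the opposing 39 gives net 54, < 55, so (g) does not meet the standard.
  Stage II.2 not carried; the defendant fails its burden.
So the plaintiff prevails on this issue.
— Issue III —
Stage III.1 (plaintiff, the balance of probabilities, weight is at least 53): (h) net 92−38=54 ≥ 53 — meets.
  Stage III.1 is satisfied; the plaintiff continues to bear the burden.
Stage III.2 (plaintiff, the balance of probabilities, weight is at least 53): (i) 55 ≥ 53 — meets.
  All elements met at the final stage.
Every stage carried; the plaintiff prevails on this issue.
Per-issue: Issue I → plaintiff; Issue II → plaintiff; Issue III → plaintiff. The plaintiff must prevail on every issue; overall, the plaintiff prevails.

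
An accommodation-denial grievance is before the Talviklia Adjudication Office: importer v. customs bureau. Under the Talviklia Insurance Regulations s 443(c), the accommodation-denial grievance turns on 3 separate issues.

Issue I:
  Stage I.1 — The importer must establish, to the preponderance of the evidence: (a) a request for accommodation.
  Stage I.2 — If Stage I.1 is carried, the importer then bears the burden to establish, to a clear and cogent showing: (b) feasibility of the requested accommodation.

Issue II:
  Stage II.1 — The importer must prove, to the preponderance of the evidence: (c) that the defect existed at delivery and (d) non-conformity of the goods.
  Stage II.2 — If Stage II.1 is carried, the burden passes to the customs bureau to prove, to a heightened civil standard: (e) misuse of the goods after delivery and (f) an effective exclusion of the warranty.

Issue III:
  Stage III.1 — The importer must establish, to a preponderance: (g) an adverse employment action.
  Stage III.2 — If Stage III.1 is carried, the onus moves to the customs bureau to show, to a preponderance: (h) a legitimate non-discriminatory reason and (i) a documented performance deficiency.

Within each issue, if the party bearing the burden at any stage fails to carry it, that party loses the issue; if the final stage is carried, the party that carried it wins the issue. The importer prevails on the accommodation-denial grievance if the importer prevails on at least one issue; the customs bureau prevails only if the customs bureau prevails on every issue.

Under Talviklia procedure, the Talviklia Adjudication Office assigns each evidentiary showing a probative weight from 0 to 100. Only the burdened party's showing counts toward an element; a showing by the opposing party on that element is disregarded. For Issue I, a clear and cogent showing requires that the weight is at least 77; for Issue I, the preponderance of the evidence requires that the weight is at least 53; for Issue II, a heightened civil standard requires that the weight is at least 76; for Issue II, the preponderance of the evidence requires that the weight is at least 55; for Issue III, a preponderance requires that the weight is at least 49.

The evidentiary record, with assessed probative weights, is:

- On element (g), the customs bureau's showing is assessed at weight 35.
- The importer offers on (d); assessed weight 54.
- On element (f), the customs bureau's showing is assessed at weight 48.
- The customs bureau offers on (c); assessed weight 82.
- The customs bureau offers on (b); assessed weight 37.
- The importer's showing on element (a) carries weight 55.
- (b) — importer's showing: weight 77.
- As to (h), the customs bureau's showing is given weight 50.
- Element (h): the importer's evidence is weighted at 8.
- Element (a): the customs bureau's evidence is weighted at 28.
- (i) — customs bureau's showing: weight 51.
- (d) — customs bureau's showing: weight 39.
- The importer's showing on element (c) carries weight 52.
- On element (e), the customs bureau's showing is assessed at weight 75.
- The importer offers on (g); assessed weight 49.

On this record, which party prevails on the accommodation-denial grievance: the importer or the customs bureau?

importer

— Issue I —
Stage I.1 — burden on importer; standard: the preponderance of the evidence (weight is at least 53).
    (a): 55 (customs bureau's 28 disregarded) ≥ 53 [met]
  All elements met. The importer retains the burden for Stage I.2.
Stage I.2 — burden on importer; standard: a clear and cogent showing (weight is at least 77).
    (b): 77 (customs bureau's 37 disregarded) ≥ 77 [met]
  The importer carries the last stage.
With every stage satisfied, the importer prevails on this issue.
— Issue II —
At Stage II.1 the importer must meet the preponderance of the evidence (weight is at least 55): on (c) the weight is 52 (the customs bureau's 82 is given no effect), which does not reach 55, so (c) does not meet the standard; on (d) the weight is 54 (the customs bureau's 39 is given no effect), < 55, so (d) does not meet the standard.
  Stage II.1 not carried; the importer fails its burden.
The analysis ends at Stage II.1; the customs bureau prevails on this issue.
— Issue III —
Stage III.1 (importer, a preponderance, weight is at least 49): (g) 49 (customs bureau's 35 disregarded) ≥ 49 — meets.
  Stage III.1 carried; the burden shifts to the customs bureau.
Stage III.2 (customs bureau, a preponderance, weight is at least 49): (h) 50 (importer's 8 disregarded) ≥ 49 — meets; (i) 51 ≥ 49 — meets.
  All elements met at the final stage.
Every stage carried; the customs bureau prevails on this issue.
Per-issue: Issue I → importer; Issue II → customs bureau; Issue III → customs bureau. The importer must prevail on at least one issue; overall, the importer prevails.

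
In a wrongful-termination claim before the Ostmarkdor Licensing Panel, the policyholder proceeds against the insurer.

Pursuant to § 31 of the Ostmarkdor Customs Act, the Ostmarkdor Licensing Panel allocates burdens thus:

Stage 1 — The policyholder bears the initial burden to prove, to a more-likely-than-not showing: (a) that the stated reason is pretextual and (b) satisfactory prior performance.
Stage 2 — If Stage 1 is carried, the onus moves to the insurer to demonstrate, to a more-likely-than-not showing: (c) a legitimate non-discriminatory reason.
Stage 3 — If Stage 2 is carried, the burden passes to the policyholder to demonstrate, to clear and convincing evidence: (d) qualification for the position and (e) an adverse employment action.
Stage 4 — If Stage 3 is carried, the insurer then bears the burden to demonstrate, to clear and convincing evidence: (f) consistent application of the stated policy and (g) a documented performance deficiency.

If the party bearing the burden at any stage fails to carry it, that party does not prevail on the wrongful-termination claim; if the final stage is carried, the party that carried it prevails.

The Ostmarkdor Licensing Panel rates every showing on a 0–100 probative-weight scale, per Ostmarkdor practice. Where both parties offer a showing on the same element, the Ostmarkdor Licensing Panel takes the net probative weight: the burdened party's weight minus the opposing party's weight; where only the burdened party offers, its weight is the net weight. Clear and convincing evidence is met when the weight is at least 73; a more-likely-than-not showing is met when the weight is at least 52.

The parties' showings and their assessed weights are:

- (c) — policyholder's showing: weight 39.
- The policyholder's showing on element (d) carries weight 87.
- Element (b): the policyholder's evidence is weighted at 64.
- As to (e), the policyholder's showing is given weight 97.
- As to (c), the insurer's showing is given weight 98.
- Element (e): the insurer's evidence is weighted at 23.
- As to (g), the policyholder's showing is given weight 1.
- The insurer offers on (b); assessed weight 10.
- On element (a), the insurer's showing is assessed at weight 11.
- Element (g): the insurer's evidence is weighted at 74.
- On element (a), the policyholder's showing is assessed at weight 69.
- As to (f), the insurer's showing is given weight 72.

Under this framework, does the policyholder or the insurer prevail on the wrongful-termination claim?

policyholder

Stage 1 — burden on policyholder; standard: a more-likely-than-not showing (weight is at least 52).
    (a): 69 − 11 = 58 ≥ 52 [met]
    (b): 64 − 10 = 54 ≥ 52 [met]
  The policyholder carries Stage 1; the insurer now bears the burden.
Stage 2 — burden on insurer; standard: a more-likely-than-not showing (weight is at least 52).
    (c): 98 − 39 = 59 ≥ 52 [met]
  All elements met. The burden passes to the policyholder.
Stage 3 — burden on policyholder; standard: clear and convincing evidence (weight is at least 73).
    (d): 87 ≥ 73 [met]
    (e): 97 − 23 = 74 ≥ 73 [met]
  Stage 3 carried; the burden shifts to the insurer.
Stage 4 — burden on insurer; standard: clear and convincing evidence (weight is at least 73).
    (f): 72 < 73 [not met]
    (g): 74 − 1 = 73 ≥ 73 [met]
  Stage 4 not carried; the insurer fails its burden.
The analysis ends at Stage 4; the policyholder prevails.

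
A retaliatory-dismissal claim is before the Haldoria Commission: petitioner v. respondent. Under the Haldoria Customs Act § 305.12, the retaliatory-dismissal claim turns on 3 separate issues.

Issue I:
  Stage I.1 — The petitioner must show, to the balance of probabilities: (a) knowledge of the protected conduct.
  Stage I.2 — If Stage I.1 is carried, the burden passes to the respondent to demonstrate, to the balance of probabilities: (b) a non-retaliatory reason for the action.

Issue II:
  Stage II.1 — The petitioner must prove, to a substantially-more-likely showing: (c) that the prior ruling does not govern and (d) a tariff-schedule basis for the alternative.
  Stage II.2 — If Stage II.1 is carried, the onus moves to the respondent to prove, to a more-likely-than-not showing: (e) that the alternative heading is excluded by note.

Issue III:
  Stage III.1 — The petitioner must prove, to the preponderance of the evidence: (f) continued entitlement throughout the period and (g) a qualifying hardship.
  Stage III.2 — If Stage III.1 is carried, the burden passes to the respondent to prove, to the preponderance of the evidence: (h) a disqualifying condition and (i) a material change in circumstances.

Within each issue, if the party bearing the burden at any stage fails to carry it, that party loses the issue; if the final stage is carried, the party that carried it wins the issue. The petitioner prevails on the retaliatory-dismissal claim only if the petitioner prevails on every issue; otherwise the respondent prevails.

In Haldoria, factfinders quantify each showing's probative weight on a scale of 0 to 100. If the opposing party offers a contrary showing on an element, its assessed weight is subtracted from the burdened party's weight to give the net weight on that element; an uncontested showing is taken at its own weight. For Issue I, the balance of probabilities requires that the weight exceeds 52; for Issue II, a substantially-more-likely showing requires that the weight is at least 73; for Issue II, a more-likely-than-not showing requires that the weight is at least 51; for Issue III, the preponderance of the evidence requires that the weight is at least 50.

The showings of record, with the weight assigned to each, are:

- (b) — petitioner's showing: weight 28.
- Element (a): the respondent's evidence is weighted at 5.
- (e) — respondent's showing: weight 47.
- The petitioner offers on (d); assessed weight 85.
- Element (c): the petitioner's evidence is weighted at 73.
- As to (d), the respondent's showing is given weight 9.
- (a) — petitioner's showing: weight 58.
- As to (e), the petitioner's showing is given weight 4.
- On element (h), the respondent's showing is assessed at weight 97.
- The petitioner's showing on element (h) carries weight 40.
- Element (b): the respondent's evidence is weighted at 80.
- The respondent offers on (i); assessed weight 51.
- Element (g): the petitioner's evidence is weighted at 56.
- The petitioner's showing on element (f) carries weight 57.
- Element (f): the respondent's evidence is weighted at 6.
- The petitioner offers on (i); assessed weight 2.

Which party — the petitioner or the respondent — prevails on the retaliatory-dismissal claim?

petitioner

— Issue I —
Stage I.1 — burden on petitioner; standard: the balance of probabilities (weight exceeds 52).
    (a): 58 − 5 = 53 > 52 [met]
  The petitioner carries Stage I.1; the respondent now bears the burden.
Stage I.2 — burden on respondent; standard: the balance of probabilities (weight exceeds 52).
    (b): 80 − 28 = 52 ≤ 52 [not met]
  Stage I.2 not carried; the respondent fails its burden.
The analysis ends at Stage I.2; the petitioner prevails on this issue.
— Issue II —
At Stage II.1 the petitioner must meet a substantially-more-likely showing (weight is at least 73): on (c) the weight is 73, which does reach 73, so (c) meets the standard; on (d) the weight is 85 less the opposing 9 gives net 76, ≥ 73, so (d) meets the standard.
  Stage II.1 carried; the burden shifts to the respondent.
At Stage II.2 the respondent must meet a more-likely-than-not showing (weight is at least 51): on (e) the weight is 47 less the opposing 4 gives net 43, < 51, so (e) does not meet the standard.
  The respondent does not carry Stage II.2.
The petitioner prevails on this issue.
— Issue III —
Stage III.1 — burden on petitioner; standard: the preponderance of the evidence (weight is at least 50).
    (f): 57 − 6 = 51 ≥ 50 [met]
    (g): 56 ≥ 50 [met]
  Stage III.1 carried; the burden shifts to the respondent.
Stage III.2 — burden on respondent; standard: the preponderance of the evidence (weight is at least 50).
    (h): 97 − 40 = 57 ≥ 50 [met]
    (i): 51 − 2 = 49 < 50 [not met]
  Not every element is met, so the respondent fails to carry Stage III.2.
The petitioner prevails on this issue.
Per-issue: Issue I → petitioner; Issue II → petitioner; Issue III → petitioner. The petitioner must prevail on every issue; overall, the petitioner prevails.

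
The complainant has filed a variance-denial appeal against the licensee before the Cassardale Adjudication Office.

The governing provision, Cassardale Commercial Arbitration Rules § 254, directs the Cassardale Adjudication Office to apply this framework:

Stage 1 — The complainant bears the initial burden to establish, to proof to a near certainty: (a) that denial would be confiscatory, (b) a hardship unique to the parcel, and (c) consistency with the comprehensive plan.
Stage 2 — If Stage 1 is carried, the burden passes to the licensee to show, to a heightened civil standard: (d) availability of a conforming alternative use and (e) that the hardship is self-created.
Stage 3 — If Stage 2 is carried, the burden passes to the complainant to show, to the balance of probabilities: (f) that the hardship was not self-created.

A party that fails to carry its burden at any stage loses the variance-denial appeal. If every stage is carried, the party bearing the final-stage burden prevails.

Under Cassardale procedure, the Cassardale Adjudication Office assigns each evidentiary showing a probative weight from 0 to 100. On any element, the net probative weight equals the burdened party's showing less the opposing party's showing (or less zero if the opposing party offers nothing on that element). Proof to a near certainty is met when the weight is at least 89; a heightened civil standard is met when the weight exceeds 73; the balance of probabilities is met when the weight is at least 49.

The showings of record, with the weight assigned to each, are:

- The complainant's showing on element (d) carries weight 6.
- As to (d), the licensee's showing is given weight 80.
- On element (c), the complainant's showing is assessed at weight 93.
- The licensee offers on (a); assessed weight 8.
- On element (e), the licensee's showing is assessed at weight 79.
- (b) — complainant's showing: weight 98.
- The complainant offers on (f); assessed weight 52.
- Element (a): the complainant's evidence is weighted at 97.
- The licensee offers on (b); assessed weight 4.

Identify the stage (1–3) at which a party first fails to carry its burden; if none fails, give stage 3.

At Stage 1 the complainant must meet proof to a near certainty (weight is at least 89): on (a) the weight is 97 less the opposing 8 gives net 89, ≥ 89, so (a) meets the standard; on (b) the weight is 98 less the opposing 4 gives net 94, which does reach 89, so (b) meets the standard; on (c) the weight is 93, ≥ 89, so (c) meets the standard.
  The complainant carries Stage 1; the licensee now bears the burden.
At Stage 2 the licensee must meet a heightened civil standard (weight exceeds 73): on (d) the weight is 80 less the opposing 6 gives net 74, > 73, so (d) meets the standard; on (e) the weight is 79, > 73, so (e) meets the standard.
  Stage 2 carried; the burden shifts to the complainant.
At Stage 3 the complainant must meet the balance of probabilities (weight is at least 49): on (f) the weight is 52, which does reach 49, so (f) meets the standard.
  Stage 3 carried; the final stage is satisfied.
With every stage satisfied, the complainant prevails.

stage 3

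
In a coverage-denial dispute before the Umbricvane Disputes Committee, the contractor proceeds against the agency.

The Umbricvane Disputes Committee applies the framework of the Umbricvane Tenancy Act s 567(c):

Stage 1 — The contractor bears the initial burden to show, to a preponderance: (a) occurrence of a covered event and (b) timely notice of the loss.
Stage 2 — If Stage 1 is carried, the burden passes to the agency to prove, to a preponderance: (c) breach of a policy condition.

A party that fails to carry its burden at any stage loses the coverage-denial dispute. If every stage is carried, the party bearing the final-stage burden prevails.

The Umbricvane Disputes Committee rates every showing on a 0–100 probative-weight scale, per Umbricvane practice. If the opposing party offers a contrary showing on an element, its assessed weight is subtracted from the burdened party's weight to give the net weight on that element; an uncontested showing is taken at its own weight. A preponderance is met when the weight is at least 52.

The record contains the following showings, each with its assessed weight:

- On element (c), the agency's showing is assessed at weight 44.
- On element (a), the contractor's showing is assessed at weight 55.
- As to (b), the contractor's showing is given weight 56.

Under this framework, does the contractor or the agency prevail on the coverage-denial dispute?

contractor

Stage 1 — burden on contractor; standard: a preponderance (weight is at least 52).
    (a): 55 ≥ 52 [met]
    (b): 56 ≥ 52 [met]
  Stage 1 is satisfied; the onus moves to the agency.
Stage 2 — burden on agency; standard: a preponderance (weight is at least 52).
    (c): 44 < 52 [not met]
  The agency does not carry Stage 2.
So the contractor prevails.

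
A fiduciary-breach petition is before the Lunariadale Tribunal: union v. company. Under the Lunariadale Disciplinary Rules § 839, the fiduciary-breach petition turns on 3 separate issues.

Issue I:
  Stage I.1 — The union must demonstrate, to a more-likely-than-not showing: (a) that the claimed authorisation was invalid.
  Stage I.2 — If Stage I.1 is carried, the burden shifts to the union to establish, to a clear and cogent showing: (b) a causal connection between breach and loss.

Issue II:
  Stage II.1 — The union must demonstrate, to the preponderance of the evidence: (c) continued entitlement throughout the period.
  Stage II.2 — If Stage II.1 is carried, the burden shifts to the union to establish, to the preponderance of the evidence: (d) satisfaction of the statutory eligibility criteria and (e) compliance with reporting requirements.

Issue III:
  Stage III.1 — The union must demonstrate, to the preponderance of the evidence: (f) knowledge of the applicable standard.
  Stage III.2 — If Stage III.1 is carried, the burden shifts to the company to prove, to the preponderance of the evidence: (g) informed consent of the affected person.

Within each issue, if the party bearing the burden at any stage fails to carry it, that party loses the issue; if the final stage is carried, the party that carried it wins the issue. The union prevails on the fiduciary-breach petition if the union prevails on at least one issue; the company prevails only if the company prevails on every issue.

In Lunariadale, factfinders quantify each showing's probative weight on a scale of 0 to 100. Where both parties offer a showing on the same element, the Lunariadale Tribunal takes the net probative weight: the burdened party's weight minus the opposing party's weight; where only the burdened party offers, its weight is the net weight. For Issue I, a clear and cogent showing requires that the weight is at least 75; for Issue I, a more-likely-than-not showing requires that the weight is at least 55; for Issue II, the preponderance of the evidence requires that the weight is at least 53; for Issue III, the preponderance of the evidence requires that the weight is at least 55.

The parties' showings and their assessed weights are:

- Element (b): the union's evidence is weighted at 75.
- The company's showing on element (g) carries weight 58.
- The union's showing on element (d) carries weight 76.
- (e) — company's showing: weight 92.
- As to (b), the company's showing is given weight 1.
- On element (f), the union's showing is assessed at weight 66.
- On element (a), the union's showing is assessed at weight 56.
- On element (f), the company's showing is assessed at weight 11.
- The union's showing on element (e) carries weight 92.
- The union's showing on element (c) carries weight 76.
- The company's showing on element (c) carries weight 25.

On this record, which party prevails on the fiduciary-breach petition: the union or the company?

— Issue I —
At Stage I.1 the union must meet a more-likely-than-not showing (weight is at least 55): on (a) the weight is 56, which does reach 55, so (a) meets the standard.
  All elements met. The union retains the burden for Stage I.2.
At Stage I.2 the union must meet a clear and cogent showing (weight is at least 75): on (b) the weight is 75 less the opposing 1 gives net 74, which does not reach 75, so (b) does not meet the standard.
  The union does not carry Stage I.2.
The analysis ends at Stage I.2; the company prevails on this issue.
— Issue II —
Stage II.1 (union, the preponderance of the evidence, weight is at least 53): (c) net 76−25=51 < 53 — fails.
  The union does not carry Stage II.1.
So the company prevails on this issue.
— Issue III —
Stage III.1 (union, the preponderance of the evidence, weight is at least 55): (f) net 66−11=55 ≥ 55 — meets.
  All elements met. The burden passes to the company.
Stage III.2 (company, the preponderance of the evidence, weight is at least 55): (g) 58 ≥ 55 — meets.
  Stage III.2 carried; the final stage is satisfied.
With every stage satisfied, the company prevails on this issue.
Per-issue: Issue I → company; Issue II → company; Issue III → company. The union must prevail on at least one issue; overall, the company prevails.

company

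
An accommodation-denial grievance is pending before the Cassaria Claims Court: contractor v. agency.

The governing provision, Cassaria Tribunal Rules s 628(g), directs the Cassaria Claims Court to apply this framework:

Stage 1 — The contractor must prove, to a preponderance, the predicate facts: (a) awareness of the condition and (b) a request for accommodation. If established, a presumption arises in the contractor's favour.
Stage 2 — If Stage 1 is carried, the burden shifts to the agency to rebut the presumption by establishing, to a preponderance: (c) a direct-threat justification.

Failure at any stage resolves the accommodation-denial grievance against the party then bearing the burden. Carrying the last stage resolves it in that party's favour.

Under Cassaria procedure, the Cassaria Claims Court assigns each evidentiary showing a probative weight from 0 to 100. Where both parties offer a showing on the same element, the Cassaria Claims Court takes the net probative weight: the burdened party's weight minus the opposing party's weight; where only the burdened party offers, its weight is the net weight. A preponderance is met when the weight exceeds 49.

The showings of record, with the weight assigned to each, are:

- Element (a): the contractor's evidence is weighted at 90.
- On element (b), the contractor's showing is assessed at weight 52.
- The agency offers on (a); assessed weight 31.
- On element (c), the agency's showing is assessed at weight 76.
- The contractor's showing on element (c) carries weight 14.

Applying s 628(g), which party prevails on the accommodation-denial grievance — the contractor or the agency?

Stage 1 — burden on contractor; standard: a preponderance (weight exceeds 49).
    (a): 90 − 31 = 59 > 49 [met]
    (b): 52 > 49 [met]
  Stage 1 is satisfied; the onus moves to the agency.
Stage 2 — burden on agency; standard: a preponderance (weight exceeds 49).
    (c): 76 − 14 = 62 > 49 [met]
  Stage 2 carried; the final stage is satisfied.
With every stage satisfied, the agency prevails.

agency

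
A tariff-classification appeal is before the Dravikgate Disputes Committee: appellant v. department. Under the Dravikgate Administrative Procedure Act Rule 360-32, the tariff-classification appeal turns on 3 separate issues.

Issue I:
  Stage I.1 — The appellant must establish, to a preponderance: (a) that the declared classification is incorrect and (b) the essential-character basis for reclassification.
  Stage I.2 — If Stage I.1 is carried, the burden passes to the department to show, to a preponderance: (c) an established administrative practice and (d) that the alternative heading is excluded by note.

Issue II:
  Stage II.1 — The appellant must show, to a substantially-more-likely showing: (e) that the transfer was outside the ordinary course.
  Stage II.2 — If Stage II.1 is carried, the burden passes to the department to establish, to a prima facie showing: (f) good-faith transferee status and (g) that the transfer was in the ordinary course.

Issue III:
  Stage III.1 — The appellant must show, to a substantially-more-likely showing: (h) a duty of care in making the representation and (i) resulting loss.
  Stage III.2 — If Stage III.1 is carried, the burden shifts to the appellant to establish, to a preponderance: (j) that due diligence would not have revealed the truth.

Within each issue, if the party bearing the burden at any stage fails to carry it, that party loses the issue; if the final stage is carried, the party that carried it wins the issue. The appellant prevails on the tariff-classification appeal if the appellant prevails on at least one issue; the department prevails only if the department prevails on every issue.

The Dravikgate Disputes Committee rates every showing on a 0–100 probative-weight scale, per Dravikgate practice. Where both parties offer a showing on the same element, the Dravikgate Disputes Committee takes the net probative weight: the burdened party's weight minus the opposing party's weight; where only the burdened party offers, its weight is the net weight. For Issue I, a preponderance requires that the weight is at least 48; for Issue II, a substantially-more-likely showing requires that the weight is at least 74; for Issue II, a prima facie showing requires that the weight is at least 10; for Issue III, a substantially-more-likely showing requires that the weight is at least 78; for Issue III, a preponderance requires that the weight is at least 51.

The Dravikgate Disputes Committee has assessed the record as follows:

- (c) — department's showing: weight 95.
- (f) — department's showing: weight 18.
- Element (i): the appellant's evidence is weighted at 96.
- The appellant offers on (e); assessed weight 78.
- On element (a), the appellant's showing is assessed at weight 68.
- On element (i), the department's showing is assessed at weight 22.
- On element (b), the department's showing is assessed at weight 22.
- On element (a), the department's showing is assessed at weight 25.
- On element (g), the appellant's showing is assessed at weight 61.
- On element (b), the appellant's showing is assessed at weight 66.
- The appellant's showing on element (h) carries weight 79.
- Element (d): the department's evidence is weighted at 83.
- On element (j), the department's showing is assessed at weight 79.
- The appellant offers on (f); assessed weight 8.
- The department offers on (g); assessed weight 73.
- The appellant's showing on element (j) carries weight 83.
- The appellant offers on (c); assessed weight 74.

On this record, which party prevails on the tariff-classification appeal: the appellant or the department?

— Issue I —
At Stage I.1 the appellant must meet a preponderance (weight is at least 48): on (a) the weight is 68 less the opposing 25 gives net 43, < 48, so (a) does not meet the standard; on (b) the weight is 66 less the opposing 22 gives net 44, < 48, so (b) does not meet the standard.
  Stage I.1 not carried; the appellant fails its burden.
So the department prevails on this issue.
— Issue II —
At Stage II.1 the appellant must meet a substantially-more-likely showing (weight is at least 74): on (e) the weight is 78, ≥ 74, so (e) meets the standard.
  All elements met. The burden passes to the department.
At Stage II.2 the department must meet a prima facie showing (weight is at least 10): on (f) the weight is 18 less the opposing 8 gives net 10, which does reach 10, so (f) meets the standard; on (g) the weight is 73 less the opposing 61 gives net 12, which does reach 10, so (g) meets the standard.
  All elements met at the final stage.
Every stage carried; the department prevails on this issue.
— Issue III —
Stage III.1 (appellant, a substantially-more-likely showing, weight is at least 78): (h) 79 ≥ 78 — meets; (i) net 96−22=74 < 78 — fails.
  The appellant does not carry Stage III.1.
The department prevails on this issue.
Per-issue: Issue I → department; Issue II → department; Issue III → department. The appellant must prevail on at least one issue; overall, the department prevails.

department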